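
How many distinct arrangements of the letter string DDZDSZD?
7! / (4! × 2! × 1!) = 105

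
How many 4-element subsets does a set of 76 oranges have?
C(76,4) = 76!/(4!×72!) = 1282975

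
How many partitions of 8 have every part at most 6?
Let r_j(i) = number of partitions of i into parts ≤ j, for i = 0..8. r_1(i) = 1 for all i; r_j(i) = r_{j-1}(i) + r_j(i-j). Rows j = 2..6: ≤2: 1 1 2 2 3 3 4 4 5; ≤3: 1 1 2 3 4 5 7 8 10; ≤4: 1 1 2 3 5 6 9 11 15; ≤5: 1 1 2 3 5 7 10 13 18; ≤6: 1 1 2 3 5 7 11 14 20. r_6(8) = 20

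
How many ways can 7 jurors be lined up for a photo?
7! = 5040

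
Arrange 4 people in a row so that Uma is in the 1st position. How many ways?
Fix one position: (4-1)! = 6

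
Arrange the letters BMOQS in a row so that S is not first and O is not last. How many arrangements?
By inclusion-exclusion: 5! - 2×(5-1)! + (5-2)! = 120 - 48 + 6 = 78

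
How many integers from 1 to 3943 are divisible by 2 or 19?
⌊3943/2⌋ + ⌊3943/19⌋ - ⌊3943/38⌋ = 1971 + 207 - 103 = 2075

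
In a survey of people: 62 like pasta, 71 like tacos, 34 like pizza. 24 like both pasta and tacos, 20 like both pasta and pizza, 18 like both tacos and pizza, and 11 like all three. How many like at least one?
|A∪B∪C| = 62+71+34-24-20-18+11 = 116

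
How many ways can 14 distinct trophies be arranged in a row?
14! = 87178291200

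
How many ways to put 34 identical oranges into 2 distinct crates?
C(34+2-1, 2-1) = C(35, 1) = 35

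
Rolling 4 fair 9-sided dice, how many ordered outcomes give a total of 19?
Coefficient of x^19 in (x + x² + ... + x^9)^4. By inclusion-exclusion on dice exceeding 9: Σ_j (-1)^j C(4,j)·C(19-1-9j, 3) = C(4,0)·C(18,3) - C(4,1)·C(9,3) = 1·816 - 4·84 = 480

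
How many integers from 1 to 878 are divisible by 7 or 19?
⌊878/7⌋ + ⌊878/19⌋ - ⌊878/133⌋ = 125 + 46 - 6 = 165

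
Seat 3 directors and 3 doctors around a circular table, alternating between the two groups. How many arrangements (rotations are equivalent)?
Fix one of the directors: (3-1)! ways for the remaining directors, × 3! ways for the doctors = 2 × 6 = 12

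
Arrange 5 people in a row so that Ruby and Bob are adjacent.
Treat as block: (5-1)! × 2! = 24 × 2 = 48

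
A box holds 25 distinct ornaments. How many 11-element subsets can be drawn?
C(25,11) = 25!/(11!×14!) = 4457400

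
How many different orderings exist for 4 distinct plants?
4! = 24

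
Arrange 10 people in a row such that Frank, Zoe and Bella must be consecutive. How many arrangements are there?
Treat the 3 as one block: (10-3+1)! × 3! = 40320 × 6 = 241920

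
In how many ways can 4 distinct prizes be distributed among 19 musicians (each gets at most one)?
P(19,4) = 19!/(19-4)! = 93024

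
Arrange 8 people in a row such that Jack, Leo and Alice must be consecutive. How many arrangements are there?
Treat the 3 as one block: (8-3+1)! × 3! = 720 × 6 = 4320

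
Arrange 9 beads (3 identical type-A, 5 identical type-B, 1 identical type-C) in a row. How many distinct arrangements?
9! / (3! × 5! × 1!) = 504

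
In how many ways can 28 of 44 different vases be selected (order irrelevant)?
C(44,28) = 44!/(28!×16!) = 416714805914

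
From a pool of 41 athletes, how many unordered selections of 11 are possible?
C(41,11) = 41!/(11!×30!) = 3159461968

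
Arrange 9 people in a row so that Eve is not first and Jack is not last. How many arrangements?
By inclusion-exclusion: 9! - 2×(9-1)! + (9-2)! = 362880 - 80640 + 5040 = 287280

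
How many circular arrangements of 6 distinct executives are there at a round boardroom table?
Circular: fix one position, arrange the rest. (6-1)! = 120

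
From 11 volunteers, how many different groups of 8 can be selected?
C(11,8) = 11!/(8!×3!) = 165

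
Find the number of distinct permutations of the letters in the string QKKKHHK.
7! / (2! × 4! × 1!) = 105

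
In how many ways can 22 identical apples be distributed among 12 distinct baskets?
C(22+12-1, 12-1) = C(33, 11) = 193536720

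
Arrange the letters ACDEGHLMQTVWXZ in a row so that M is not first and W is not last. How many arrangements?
By inclusion-exclusion: 14! - 2×(14-1)! + (14-2)! = 87178291200 - 12454041600 + 479001600 = 75203251200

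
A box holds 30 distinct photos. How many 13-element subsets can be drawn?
C(30,13) = 30!/(13!×17!) = 119759850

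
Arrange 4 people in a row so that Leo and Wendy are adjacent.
Treat as block: (4-1)! × 2! = 6 × 2 = 12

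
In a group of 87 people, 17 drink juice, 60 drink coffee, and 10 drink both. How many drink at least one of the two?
|A∪B| = |A| + |B| - |A∩B| = 17 + 60 - 10 = 67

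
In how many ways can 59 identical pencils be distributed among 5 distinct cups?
C(59+5-1, 5-1) = C(63, 4) = 595665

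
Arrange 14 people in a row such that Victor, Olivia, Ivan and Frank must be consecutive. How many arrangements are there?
Treat the 4 as one block: (14-4+1)! × 4! = 39916800 × 24 = 958003200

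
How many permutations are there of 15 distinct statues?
15! = 1307674368000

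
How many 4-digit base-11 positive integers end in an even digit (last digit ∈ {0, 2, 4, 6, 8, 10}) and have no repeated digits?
Last∈{0,2,4,6,8,10}. Last=0: 720. Last nonzero: 5×9×P(9,2) = 3240. Total = 3960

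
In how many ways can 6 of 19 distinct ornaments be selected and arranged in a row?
P(19,6) = 19!/(19-6)! = 19535040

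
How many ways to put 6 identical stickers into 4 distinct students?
C(6+4-1, 4-1) = C(9, 3) = 84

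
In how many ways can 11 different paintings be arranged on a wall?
11! = 39916800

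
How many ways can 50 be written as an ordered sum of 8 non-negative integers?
C(50+8-1, 8-1) = C(57, 7) = 264385836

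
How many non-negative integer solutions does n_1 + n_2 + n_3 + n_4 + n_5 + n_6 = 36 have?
C(36+6-1, 6-1) = C(41, 5) = 749398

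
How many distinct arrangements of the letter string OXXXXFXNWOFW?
12! / (1! × 2! × 5! × 2! × 2!) = 498960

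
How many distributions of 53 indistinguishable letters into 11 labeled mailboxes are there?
C(53+11-1, 11-1) = C(63, 10) = 127805525001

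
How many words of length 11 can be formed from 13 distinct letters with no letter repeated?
P(13,11) = 13!/(13-11)! = 3113510400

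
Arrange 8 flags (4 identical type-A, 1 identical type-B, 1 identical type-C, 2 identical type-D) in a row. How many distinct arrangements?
8! / (4! × 1! × 1! × 2!) = 840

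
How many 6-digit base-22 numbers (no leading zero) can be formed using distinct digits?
First digit: 21 choices (nonzero). Then descending: 21 × 21 × 20 × 19 × 18 × 17 = 51279480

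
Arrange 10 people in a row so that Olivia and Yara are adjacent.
Treat as block: (10-1)! × 2! = 362880 × 2 = 725760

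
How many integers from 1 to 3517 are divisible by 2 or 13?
⌊3517/2⌋ + ⌊3517/13⌋ - ⌊3517/26⌋ = 1758 + 270 - 135 = 1893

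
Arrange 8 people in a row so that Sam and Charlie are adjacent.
Treat as block: (8-1)! × 2! = 5040 × 2 = 10080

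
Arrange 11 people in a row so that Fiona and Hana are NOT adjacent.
Total - adjacent = 11! - (11-1)!×2 = 39916800 - 7257600 = 32659200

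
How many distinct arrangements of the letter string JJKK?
4! / (2! × 2!) = 6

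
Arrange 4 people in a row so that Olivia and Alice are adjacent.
Treat as block: (4-1)! × 2! = 6 × 2 = 12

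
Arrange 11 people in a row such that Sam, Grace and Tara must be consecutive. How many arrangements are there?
Treat the 3 as one block: (11-3+1)! × 3! = 362880 × 6 = 2177280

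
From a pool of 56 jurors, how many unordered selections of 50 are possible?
C(56,50) = 56!/(50!×6!) = 32468436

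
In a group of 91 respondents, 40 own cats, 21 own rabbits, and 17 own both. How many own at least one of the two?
|A∪B| = |A| + |B| - |A∩B| = 40 + 21 - 17 = 44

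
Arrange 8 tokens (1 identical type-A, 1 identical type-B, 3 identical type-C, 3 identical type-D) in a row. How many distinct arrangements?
8! / (1! × 1! × 3! × 3!) = 1120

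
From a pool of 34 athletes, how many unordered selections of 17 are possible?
C(34,17) = 34!/(17!×17!) = 2333606220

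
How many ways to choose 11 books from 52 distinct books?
C(52,11) = 52!/(11!×41!) = 60403728840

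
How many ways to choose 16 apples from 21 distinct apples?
C(21,16) = 21!/(16!×5!) = 20349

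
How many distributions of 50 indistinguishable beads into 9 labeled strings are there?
C(50+9-1, 9-1) = C(58, 8) = 1916797311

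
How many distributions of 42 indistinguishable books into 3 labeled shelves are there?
C(42+3-1, 3-1) = C(44, 2) = 946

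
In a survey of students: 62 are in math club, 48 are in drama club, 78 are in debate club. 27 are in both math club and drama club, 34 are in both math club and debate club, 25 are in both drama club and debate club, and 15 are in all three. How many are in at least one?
|A∪B∪C| = 62+48+78-27-34-25+15 = 117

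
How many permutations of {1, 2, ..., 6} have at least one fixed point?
Complement of the derangements. !6 = Σ_{j=0}^{6} (-1)^j·6!/j! = 720 - 720 + 360 - 120 + 30 - 6 + 1 = 265. 6! - !6 = 720 - 265 = 455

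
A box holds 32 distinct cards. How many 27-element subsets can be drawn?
C(32,27) = 32!/(27!×5!) = 201376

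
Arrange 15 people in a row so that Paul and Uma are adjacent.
Treat as block: (15-1)! × 2! = 87178291200 × 2 = 174356582400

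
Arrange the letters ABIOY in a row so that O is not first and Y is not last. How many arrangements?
By inclusion-exclusion: 5! - 2×(5-1)! + (5-2)! = 120 - 48 + 6 = 78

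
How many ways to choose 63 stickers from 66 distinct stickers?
C(66,63) = 66!/(63!×3!) = 45760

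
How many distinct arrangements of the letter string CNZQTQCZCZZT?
12! / (1! × 2! × 2! × 3! × 4!) = 831600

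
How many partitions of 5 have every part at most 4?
Let r_j(i) = number of partitions of i into parts ≤ j, for i = 0..5. r_1(i) = 1 for all i; r_j(i) = r_{j-1}(i) + r_j(i-j). Rows j = 2..4: ≤2: 1 1 2 2 3 3; ≤3: 1 1 2 3 4 5; ≤4: 1 1 2 3 5 6. r_4(5) = 6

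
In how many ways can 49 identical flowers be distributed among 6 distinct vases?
C(49+6-1, 6-1) = C(54, 5) = 3162510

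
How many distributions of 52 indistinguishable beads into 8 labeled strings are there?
C(52+8-1, 8-1) = C(59, 7) = 341149446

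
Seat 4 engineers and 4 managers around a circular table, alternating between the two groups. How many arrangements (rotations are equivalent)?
Fix one of the engineers: (4-1)! ways for the remaining engineers, × 4! ways for the managers = 6 × 24 = 144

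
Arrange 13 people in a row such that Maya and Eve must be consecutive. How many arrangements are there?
Treat the 2 as one block: (13-2+1)! × 2! = 479001600 × 2 = 958003200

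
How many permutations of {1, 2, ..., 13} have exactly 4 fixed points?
Choose the 4 fixed points C(13,4) = 715, derange the rest: !9 = Σ_{j=0}^{9} (-1)^j·9!/j! = 362880 - 362880 + 181440 - 60480 + 15120 - 3024 + 504 - 72 + 9 - 1 = 133496. Product = 715 × 133496 = 95449640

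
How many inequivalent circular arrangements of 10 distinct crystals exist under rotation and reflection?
(10-1)!/2 = 362880/2 = 181440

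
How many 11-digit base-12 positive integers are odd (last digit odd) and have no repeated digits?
Last∈{1,3,5,7,9,11}. Last=0: 0. Last nonzero: 6×10×P(10,9) = 217728000. Total = 217728000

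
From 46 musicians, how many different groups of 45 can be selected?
C(46,45) = 46!/(45!×1!) = 46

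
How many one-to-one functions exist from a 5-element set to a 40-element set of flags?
P(40,5) = 40!/(40-5)! = 78960960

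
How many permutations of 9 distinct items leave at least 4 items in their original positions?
Exactly j fixed points: C(9,j)·!(9-j); sum over j ≥ 4 (derangement numbers via !m = (m-1)·(!(m-1) + !(m-2)): !0..!5 = 1, 0, 1, 2, 9, 44). Σ_{j=4}^{9} C(9,j)·!(9-j) = C(9,4)·!5 + C(9,5)·!4 + C(9,6)·!3 + C(9,7)·!2 + C(9,8)·!1 + C(9,9)·!0 = 126·44 + 126·9 + 84·2 + 36·1 + 9·0 + 1·1 = 6883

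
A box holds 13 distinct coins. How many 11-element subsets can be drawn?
C(13,11) = 13!/(11!×2!) = 78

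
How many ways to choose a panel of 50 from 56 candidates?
C(56,50) = 56!/(50!×6!) = 32468436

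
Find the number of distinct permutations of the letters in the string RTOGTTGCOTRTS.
13! / (2! × 1! × 5! × 2! × 1! × 2!) = 6486480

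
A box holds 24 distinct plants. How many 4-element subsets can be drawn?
C(24,4) = 24!/(4!×20!) = 10626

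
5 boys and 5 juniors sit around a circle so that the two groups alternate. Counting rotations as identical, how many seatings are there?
Fix one of the boys: (5-1)! ways for the remaining boys, × 5! ways for the juniors = 24 × 120 = 2880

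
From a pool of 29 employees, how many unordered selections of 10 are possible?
C(29,10) = 29!/(10!×19!) = 20030010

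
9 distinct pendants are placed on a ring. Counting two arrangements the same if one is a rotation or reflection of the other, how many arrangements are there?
(9-1)!/2 = 40320/2 = 20160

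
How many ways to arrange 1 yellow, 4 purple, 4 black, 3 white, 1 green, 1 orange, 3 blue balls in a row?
17! / (1! × 4! × 4! × 3! × 1! × 1! × 3!) = 17153136000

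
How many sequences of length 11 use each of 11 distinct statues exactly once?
11! = 39916800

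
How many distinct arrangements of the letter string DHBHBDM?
7! / (2! × 2! × 1! × 2!) = 630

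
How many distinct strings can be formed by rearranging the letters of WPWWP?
5! / (3! × 2!) = 10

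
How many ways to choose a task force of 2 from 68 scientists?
C(68,2) = 68!/(2!×66!) = 2278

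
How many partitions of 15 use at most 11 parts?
By conjugation, equals partitions of 15 into parts ≤ 11. Let r_j(i) = number of partitions of i into parts ≤ j, for i = 0..15. r_1(i) = 1 for all i; r_j(i) = r_{j-1}(i) + r_j(i-j). Rows j = 2..11: ≤2: 1 1 2 2 3 3 4 4 5 5 6 6 7 7 8 8; ≤3: 1 1 2 3 4 5 7 8 10 12 14 16 19 21 24 27; ≤4: 1 1 2 3 5 6 9 11 15 18 23 27 34 39 47 54; ≤5: 1 1 2 3 5 7 10 13 18 23 30 37 47 57 70 84; ≤6: 1 1 2 3 5 7 11 14 20 26 35 44 58 71 90 110; ≤7: 1 1 2 3 5 7 11 15 21 28 38 49 65 82 105 131; ≤8: 1 1 2 3 5 7 11 15 22 29 40 52 70 89 116 146; ≤9: 1 1 2 3 5 7 11 15 22 30 41 54 73 94 123 157; ≤10: 1 1 2 3 5 7 11 15 22 30 42 55 75 97 128 164; ≤11: 1 1 2 3 5 7 11 15 22 30 42 56 76 99 131 169. r_11(15) = 169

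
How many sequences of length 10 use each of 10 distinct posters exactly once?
10! = 3628800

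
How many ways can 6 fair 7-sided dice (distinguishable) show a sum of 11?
Coefficient of x^11 in (x + x² + ... + x^7)^6. By inclusion-exclusion on dice exceeding 7: Σ_j (-1)^j C(6,j)·C(11-1-7j, 5) = C(6,0)·C(10,5) = 1·252 = 252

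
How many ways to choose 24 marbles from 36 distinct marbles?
C(36,24) = 36!/(24!×12!) = 1251677700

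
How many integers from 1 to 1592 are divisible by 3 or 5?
⌊1592/3⌋ + ⌊1592/5⌋ - ⌊1592/15⌋ = 530 + 318 - 106 = 742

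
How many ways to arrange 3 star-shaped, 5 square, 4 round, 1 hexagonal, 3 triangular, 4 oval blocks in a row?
20! / (3! × 5! × 4! × 1! × 3! × 4!) = 977728752000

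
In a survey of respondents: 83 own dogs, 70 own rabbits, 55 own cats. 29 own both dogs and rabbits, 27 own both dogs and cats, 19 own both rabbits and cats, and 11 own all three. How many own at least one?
|A∪B∪C| = 83+70+55-29-27-19+11 = 144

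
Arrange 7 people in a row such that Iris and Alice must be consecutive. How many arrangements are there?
Treat the 2 as one block: (7-2+1)! × 2! = 720 × 2 = 1440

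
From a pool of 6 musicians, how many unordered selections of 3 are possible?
C(6,3) = 6!/(3!×3!) = 20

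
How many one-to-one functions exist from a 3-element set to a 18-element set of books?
P(18,3) = 18!/(18-3)! = 4896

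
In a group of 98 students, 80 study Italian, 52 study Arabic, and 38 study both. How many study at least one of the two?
|A∪B| = |A| + |B| - |A∩B| = 80 + 52 - 38 = 94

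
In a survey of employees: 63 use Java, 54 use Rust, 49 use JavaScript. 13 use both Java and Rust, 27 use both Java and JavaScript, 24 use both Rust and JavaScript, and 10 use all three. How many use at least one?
|A∪B∪C| = 63+54+49-13-27-24+10 = 112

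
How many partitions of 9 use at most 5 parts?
By conjugation, equals partitions of 9 into parts ≤ 5. Let r_j(i) = number of partitions of i into parts ≤ j, for i = 0..9. r_1(i) = 1 for all i; r_j(i) = r_{j-1}(i) + r_j(i-j). Rows j = 2..5: ≤2: 1 1 2 2 3 3 4 4 5 5; ≤3: 1 1 2 3 4 5 7 8 10 12; ≤4: 1 1 2 3 5 6 9 11 15 18; ≤5: 1 1 2 3 5 7 10 13 18 23. r_5(9) = 23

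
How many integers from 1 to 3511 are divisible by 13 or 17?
⌊3511/13⌋ + ⌊3511/17⌋ - ⌊3511/221⌋ = 270 + 206 - 15 = 461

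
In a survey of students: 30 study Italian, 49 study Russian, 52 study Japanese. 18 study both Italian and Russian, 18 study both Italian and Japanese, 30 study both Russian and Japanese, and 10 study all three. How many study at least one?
|A∪B∪C| = 30+49+52-18-18-30+10 = 75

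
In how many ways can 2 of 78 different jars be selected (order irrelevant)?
C(78,2) = 78!/(2!×76!) = 3003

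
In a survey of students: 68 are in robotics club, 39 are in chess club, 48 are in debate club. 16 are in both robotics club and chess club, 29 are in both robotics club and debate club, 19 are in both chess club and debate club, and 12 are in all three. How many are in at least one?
|A∪B∪C| = 68+39+48-16-29-19+12 = 103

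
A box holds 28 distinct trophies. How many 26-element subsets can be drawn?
C(28,26) = 28!/(26!×2!) = 378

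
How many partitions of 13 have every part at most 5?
Let r_j(i) = number of partitions of i into parts ≤ j, for i = 0..13. r_1(i) = 1 for all i; r_j(i) = r_{j-1}(i) + r_j(i-j). Rows j = 2..5: ≤2: 1 1 2 2 3 3 4 4 5 5 6 6 7 7; ≤3: 1 1 2 3 4 5 7 8 10 12 14 16 19 21; ≤4: 1 1 2 3 5 6 9 11 15 18 23 27 34 39; ≤5: 1 1 2 3 5 7 10 13 18 23 30 37 47 57. r_5(13) = 57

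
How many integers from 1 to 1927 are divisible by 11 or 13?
⌊1927/11⌋ + ⌊1927/13⌋ - ⌊1927/143⌋ = 175 + 148 - 13 = 310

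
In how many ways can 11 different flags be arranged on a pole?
11! = 39916800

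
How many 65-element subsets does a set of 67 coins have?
C(67,65) = 67!/(65!×2!) = 2211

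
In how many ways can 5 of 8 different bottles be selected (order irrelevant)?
C(8,5) = 8!/(5!×3!) = 56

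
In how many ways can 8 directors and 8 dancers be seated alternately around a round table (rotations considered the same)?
Fix one of the directors: (8-1)! ways for the remaining directors, × 8! ways for the dancers = 5040 × 40320 = 203212800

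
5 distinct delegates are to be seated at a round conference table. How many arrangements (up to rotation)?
Circular: fix one position, arrange the rest. (5-1)! = 24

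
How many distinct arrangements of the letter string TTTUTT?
6! / (1! × 5!) = 6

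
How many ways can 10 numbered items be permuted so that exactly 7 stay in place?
Choose the 7 fixed points C(10,7) = 120, derange the rest: !3 = Σ_{j=0}^{3} (-1)^j·3!/j! = 6 - 6 + 3 - 1 = 2. Product = 120 × 2 = 240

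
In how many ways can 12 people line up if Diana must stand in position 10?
Fix one position: (12-1)! = 39916800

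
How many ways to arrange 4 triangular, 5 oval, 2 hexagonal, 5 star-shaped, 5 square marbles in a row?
21! / (4! × 5! × 2! × 5! × 5!) = 615969113760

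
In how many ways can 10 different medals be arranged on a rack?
10! = 3628800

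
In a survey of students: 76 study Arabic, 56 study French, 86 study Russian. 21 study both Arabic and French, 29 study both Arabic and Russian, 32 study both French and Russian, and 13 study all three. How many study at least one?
|A∪B∪C| = 76+56+86-21-29-32+13 = 149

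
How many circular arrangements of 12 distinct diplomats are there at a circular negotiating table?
Circular: fix one position, arrange the rest. (12-1)! = 39916800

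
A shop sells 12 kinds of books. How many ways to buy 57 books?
C(57+12-1, 12-1) = C(68, 11) = 1533058025824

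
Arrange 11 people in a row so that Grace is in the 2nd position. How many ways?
Fix one position: (11-1)! = 3628800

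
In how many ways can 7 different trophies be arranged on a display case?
7! = 5040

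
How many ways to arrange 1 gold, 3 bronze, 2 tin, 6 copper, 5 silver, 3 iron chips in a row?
20! / (1! × 3! × 2! × 6! × 5! × 3!) = 391091500800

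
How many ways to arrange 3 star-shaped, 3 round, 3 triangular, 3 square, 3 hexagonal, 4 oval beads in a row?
19! / (3! × 3! × 3! × 3! × 3! × 4!) = 651819168000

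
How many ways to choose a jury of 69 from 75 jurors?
C(75,69) = 75!/(69!×6!) = 201359550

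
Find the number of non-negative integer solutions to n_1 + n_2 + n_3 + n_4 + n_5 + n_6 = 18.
C(18+6-1, 6-1) = C(23, 5) = 33649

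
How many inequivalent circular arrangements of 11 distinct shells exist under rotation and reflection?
(11-1)!/2 = 3628800/2 = 1814400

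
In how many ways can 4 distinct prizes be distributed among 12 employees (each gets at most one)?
P(12,4) = 12!/(12-4)! = 11880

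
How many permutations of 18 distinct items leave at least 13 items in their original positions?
Exactly j fixed points: C(18,j)·!(18-j); sum over j ≥ 13 (derangement numbers via !m = (m-1)·(!(m-1) + !(m-2)): !0..!5 = 1, 0, 1, 2, 9, 44). Σ_{j=13}^{18} C(18,j)·!(18-j) = C(18,13)·!5 + C(18,14)·!4 + C(18,15)·!3 + C(18,16)·!2 + C(18,17)·!1 + C(18,18)·!0 = 8568·44 + 3060·9 + 816·2 + 153·1 + 18·0 + 1·1 = 406318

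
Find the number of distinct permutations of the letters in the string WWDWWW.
6! / (5! × 1!) = 6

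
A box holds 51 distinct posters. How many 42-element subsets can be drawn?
C(51,42) = 51!/(42!×9!) = 3042312350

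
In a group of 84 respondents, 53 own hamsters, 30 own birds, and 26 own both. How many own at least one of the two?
|A∪B| = |A| + |B| - |A∩B| = 53 + 30 - 26 = 57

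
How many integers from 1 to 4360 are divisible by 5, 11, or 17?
⌊4360/5⌋+⌊4360/11⌋+⌊4360/17⌋ - ⌊4360/55⌋-⌊4360/85⌋-⌊4360/187⌋ + ⌊4360/935⌋ = 872+396+256 - 79-51-23 + 4 = 1375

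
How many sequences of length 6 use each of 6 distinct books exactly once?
6! = 720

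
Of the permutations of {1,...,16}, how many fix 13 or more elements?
Exactly j fixed points: C(16,j)·!(16-j); sum over j ≥ 13 (derangement numbers via !m = (m-1)·(!(m-1) + !(m-2)): !0..!3 = 1, 0, 1, 2). Σ_{j=13}^{16} C(16,j)·!(16-j) = C(16,13)·!3 + C(16,14)·!2 + C(16,15)·!1 + C(16,16)·!0 = 560·2 + 120·1 + 16·0 + 1·1 = 1241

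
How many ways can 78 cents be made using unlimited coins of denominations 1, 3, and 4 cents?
Coefficient of x^78 in 1/(1-x^1) · 1/(1-x^3) · 1/(1-x^4). Case on j = number of 4-cent coins (j = 0..19); remainder r = 78 - 4j is made from {1,3} in ⌊r/3⌋+1 ways. r = 78, 74, 70, 66, 62, 58, 54, 50, 46, 42, 38, 34, 30, 26, 22, 18, 14, 10, 6, 2 → 27 + 25 + 24 + 23 + 21 + 20 + 19 + 17 + 16 + 15 + 13 + 12 + 11 + 9 + 8 + 7 + 5 + 4 + 3 + 1 = 280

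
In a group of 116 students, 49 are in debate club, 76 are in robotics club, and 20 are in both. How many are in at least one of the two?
|A∪B| = |A| + |B| - |A∩B| = 49 + 76 - 20 = 105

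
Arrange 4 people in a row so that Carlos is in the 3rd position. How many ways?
Fix one position: (4-1)! = 6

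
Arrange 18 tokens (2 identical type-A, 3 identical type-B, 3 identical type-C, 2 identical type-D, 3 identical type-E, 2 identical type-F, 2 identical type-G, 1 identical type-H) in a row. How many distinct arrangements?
18! / (2! × 3! × 3! × 2! × 3! × 2! × 2! × 1!) = 1852538688000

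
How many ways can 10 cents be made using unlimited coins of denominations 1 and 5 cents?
Coefficient of x^10 in 1/(1-x^1) · 1/(1-x^5). Use j coins of 5 for j = 0..⌊10/5⌋ = 2, the rest in 1s: 2 + 1 = 3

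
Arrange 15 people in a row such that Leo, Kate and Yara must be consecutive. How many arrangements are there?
Treat the 3 as one block: (15-3+1)! × 3! = 6227020800 × 6 = 37362124800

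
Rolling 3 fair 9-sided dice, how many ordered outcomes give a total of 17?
Coefficient of x^17 in (x + x² + ... + x^9)^3. By inclusion-exclusion on dice exceeding 9: Σ_j (-1)^j C(3,j)·C(17-1-9j, 2) = C(3,0)·C(16,2) - C(3,1)·C(7,2) = 1·120 - 3·21 = 57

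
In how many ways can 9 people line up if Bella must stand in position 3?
Fix one position: (9-1)! = 40320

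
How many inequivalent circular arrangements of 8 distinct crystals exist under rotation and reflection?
(8-1)!/2 = 5040/2 = 2520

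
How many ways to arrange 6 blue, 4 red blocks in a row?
10! / (6! × 4!) = 210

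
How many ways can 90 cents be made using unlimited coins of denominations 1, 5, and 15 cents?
Coefficient of x^90 in 1/(1-x^1) · 1/(1-x^5) · 1/(1-x^15). Case on j = number of 15-cent coins (j = 0..6); remainder r = 90 - 15j is made from {1,5} in ⌊r/5⌋+1 ways. r = 90, 75, 60, 45, 30, 15, 0 → 19 + 16 + 13 + 10 + 7 + 4 + 1 = 70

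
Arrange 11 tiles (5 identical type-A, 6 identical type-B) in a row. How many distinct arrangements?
11! / (5! × 6!) = 462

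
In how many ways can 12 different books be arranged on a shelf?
12! = 479001600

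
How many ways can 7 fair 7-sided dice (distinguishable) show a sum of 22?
Coefficient of x^22 in (x + x² + ... + x^7)^7. By inclusion-exclusion on dice exceeding 7: Σ_j (-1)^j C(7,j)·C(22-1-7j, 6) = C(7,0)·C(21,6) - C(7,1)·C(14,6) + C(7,2)·C(7,6) = 1·54264 - 7·3003 + 21·7 = 33390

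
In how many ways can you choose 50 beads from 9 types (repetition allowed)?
C(50+9-1, 9-1) = C(58, 8) = 1916797311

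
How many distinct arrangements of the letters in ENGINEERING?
11! / (3! × 3! × 2! × 2! × 1!) = 277200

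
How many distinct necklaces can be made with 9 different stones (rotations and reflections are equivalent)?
(9-1)!/2 = 40320/2 = 20160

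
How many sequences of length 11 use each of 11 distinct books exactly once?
11! = 39916800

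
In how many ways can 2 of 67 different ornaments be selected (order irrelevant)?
C(67,2) = 67!/(2!×65!) = 2211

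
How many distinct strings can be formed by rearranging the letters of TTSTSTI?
7! / (1! × 2! × 4!) = 105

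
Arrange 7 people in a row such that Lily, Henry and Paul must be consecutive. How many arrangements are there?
Treat the 3 as one block: (7-3+1)! × 3! = 120 × 6 = 720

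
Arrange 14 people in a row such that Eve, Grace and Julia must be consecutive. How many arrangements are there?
Treat the 3 as one block: (14-3+1)! × 3! = 479001600 × 6 = 2874009600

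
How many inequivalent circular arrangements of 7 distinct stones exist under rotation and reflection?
(7-1)!/2 = 720/2 = 360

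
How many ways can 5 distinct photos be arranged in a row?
5! = 120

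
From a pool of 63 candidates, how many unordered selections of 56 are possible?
C(63,56) = 63!/(56!×7!) = 553270671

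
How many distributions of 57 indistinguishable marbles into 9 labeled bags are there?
C(57+9-1, 9-1) = C(65, 8) = 5047381560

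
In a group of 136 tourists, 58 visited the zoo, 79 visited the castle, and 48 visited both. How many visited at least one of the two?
|A∪B| = |A| + |B| - |A∩B| = 58 + 79 - 48 = 89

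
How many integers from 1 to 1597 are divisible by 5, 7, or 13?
⌊1597/5⌋+⌊1597/7⌋+⌊1597/13⌋ - ⌊1597/35⌋-⌊1597/65⌋-⌊1597/91⌋ + ⌊1597/455⌋ = 319+228+122 - 45-24-17 + 3 = 586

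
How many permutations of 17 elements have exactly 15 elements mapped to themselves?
Choose the 15 fixed points C(17,15) = 136, derange the rest: !2 = Σ_{j=0}^{2} (-1)^j·2!/j! = 2 - 2 + 1 = 1. Product = 136 × 1 = 136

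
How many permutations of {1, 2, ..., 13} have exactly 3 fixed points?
Choose the 3 fixed points C(13,3) = 286, derange the rest: !10 = Σ_{j=0}^{10} (-1)^j·10!/j! = 3628800 - 3628800 + 1814400 - 604800 + 151200 - 30240 + 5040 - 720 + 90 - 10 + 1 = 1334961. Product = 286 × 1334961 = 381798846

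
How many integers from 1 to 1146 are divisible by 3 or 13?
⌊1146/3⌋ + ⌊1146/13⌋ - ⌊1146/39⌋ = 382 + 88 - 29 = 441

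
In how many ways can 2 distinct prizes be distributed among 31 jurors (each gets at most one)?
P(31,2) = 31!/(31-2)! = 930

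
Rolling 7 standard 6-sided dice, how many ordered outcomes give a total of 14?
Coefficient of x^14 in (x + x² + ... + x^6)^7. By inclusion-exclusion on dice exceeding 6: Σ_j (-1)^j C(7,j)·C(14-1-6j, 6) = C(7,0)·C(13,6) - C(7,1)·C(7,6) = 1·1716 - 7·7 = 1667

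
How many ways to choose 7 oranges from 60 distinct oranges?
C(60,7) = 60!/(7!×53!) = 386206920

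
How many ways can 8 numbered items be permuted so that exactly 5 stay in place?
Choose the 5 fixed points C(8,5) = 56, derange the rest: !3 = Σ_{j=0}^{3} (-1)^j·3!/j! = 6 - 6 + 3 - 1 = 2. Product = 56 × 2 = 112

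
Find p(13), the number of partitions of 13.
Pentagonal recurrence p(n) = p(n-1) + p(n-2) - p(n-5) - p(n-7) + p(n-12) + p(n-15) - ... gives p(0..12) = 1, 1, 2, 3, 5, 7, 11, 15, 22, 30, 42, 56, 77. p(13) = p(12) + p(11) - p(8) - p(6) + p(1) = 77 + 56 - 22 - 11 + 1 = 101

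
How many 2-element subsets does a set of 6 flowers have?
C(6,2) = 6!/(2!×4!) = 15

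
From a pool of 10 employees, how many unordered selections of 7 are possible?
C(10,7) = 10!/(7!×3!) = 120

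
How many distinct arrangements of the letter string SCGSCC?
6! / (3! × 1! × 2!) = 60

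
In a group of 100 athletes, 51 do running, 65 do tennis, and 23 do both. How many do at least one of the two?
|A∪B| = |A| + |B| - |A∩B| = 51 + 65 - 23 = 93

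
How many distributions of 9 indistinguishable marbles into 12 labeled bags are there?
C(9+12-1, 12-1) = C(20, 11) = 167960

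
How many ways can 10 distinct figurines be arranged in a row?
10! = 3628800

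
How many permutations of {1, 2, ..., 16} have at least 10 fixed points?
Exactly j fixed points: C(16,j)·!(16-j); sum over j ≥ 10 (derangement numbers via !m = (m-1)·(!(m-1) + !(m-2)): !0..!6 = 1, 0, 1, 2, 9, 44, 265). Σ_{j=10}^{16} C(16,j)·!(16-j) = C(16,10)·!6 + C(16,11)·!5 + C(16,12)·!4 + C(16,13)·!3 + C(16,14)·!2 + C(16,15)·!1 + C(16,16)·!0 = 8008·265 + 4368·44 + 1820·9 + 560·2 + 120·1 + 16·0 + 1·1 = 2331933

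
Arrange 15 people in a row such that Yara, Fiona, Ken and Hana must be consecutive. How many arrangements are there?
Treat the 4 as one block: (15-4+1)! × 4! = 479001600 × 24 = 11496038400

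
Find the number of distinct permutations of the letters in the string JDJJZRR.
7! / (1! × 1! × 3! × 2!) = 420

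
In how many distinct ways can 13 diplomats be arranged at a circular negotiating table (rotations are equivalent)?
Circular: fix one position, arrange the rest. (13-1)! = 479001600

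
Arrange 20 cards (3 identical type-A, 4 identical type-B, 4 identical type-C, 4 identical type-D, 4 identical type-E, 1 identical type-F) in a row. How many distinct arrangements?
20! / (3! × 4! × 4! × 4! × 4! × 1!) = 1222160940000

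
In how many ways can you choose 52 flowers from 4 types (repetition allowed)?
C(52+4-1, 4-1) = C(55, 3) = 26235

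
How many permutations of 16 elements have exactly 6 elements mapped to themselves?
Choose the 6 fixed points C(16,6) = 8008, derange the rest: !10 = Σ_{j=0}^{10} (-1)^j·10!/j! = 3628800 - 3628800 + 1814400 - 604800 + 151200 - 30240 + 5040 - 720 + 90 - 10 + 1 = 1334961. Product = 8008 × 1334961 = 10690367688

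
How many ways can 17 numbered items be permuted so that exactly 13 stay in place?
Choose the 13 fixed points C(17,13) = 2380, derange the rest: !4 = Σ_{j=0}^{4} (-1)^j·4!/j! = 24 - 24 + 12 - 4 + 1 = 9. Product = 2380 × 9 = 21420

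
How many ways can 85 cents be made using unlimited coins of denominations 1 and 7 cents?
Coefficient of x^85 in 1/(1-x^1) · 1/(1-x^7). Use j coins of 7 for j = 0..⌊85/7⌋ = 12, the rest in 1s: 12 + 1 = 13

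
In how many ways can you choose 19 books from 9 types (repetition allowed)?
C(19+9-1, 9-1) = C(27, 8) = 2220075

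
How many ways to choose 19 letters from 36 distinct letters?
C(36,19) = 36!/(19!×17!) = 8597496600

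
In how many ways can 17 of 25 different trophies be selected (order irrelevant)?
C(25,17) = 25!/(17!×8!) = 1081575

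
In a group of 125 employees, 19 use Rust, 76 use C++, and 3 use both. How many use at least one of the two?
|A∪B| = |A| + |B| - |A∩B| = 19 + 76 - 3 = 92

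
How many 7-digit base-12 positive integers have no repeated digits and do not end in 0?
Last digit: 11 nonzero choices. First digit: 10 (nonzero, ≠last). Middle 5: P(10,5) = 30240. Total = 3326400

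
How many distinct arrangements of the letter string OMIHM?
5! / (2! × 1! × 1! × 1!) = 60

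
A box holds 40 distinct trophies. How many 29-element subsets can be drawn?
C(40,29) = 40!/(29!×11!) = 2311801440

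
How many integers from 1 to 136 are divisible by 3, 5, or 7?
⌊136/3⌋+⌊136/5⌋+⌊136/7⌋ - ⌊136/15⌋-⌊136/21⌋-⌊136/35⌋ + ⌊136/105⌋ = 45+27+19 - 9-6-3 + 1 = 74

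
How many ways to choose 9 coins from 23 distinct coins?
C(23,9) = 23!/(9!×14!) = 817190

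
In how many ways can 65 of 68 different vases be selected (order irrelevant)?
C(68,65) = 68!/(65!×3!) = 50116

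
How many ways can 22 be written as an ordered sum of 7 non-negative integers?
C(22+7-1, 7-1) = C(28, 6) = 376740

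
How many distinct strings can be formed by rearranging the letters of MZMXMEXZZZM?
11! / (1! × 4! × 4! × 2!) = 34650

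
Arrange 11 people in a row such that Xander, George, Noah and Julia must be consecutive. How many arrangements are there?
Treat the 4 as one block: (11-4+1)! × 4! = 40320 × 24 = 967680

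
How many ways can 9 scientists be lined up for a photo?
9! = 362880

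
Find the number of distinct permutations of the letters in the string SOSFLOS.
7! / (1! × 3! × 1! × 2!) = 420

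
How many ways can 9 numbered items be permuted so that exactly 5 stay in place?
Choose the 5 fixed points C(9,5) = 126, derange the rest: !4 = Σ_{j=0}^{4} (-1)^j·4!/j! = 24 - 24 + 12 - 4 + 1 = 9. Product = 126 × 9 = 1134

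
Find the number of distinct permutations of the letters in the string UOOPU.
5! / (2! × 2! × 1!) = 30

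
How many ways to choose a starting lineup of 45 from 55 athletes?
C(55,45) = 55!/(45!×10!) = 29248649430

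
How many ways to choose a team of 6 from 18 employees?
C(18,6) = 18!/(6!×12!) = 18564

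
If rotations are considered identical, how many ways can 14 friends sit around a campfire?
Circular: fix one position, arrange the rest. (14-1)! = 6227020800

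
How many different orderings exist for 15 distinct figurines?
15! = 1307674368000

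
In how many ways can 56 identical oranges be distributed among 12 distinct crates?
C(56+12-1, 12-1) = C(67, 11) = 1285063345176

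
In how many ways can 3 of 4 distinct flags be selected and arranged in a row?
P(4,3) = 4!/(4-3)! = 24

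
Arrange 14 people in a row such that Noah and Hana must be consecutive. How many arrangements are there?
Treat the 2 as one block: (14-2+1)! × 2! = 6227020800 × 2 = 12454041600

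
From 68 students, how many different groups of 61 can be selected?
C(68,61) = 68!/(61!×7!) = 969443904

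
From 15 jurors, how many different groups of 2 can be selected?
C(15,2) = 15!/(2!×13!) = 105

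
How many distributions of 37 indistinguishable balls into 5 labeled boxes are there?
C(37+5-1, 5-1) = C(41, 4) = 101270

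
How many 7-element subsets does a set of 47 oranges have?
C(47,7) = 47!/(7!×40!) = 62891499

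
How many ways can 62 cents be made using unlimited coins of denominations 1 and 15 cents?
Coefficient of x^62 in 1/(1-x^1) · 1/(1-x^15). Use j coins of 15 for j = 0..⌊62/15⌋ = 4, the rest in 1s: 4 + 1 = 5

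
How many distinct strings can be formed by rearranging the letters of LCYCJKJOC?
9! / (1! × 1! × 2! × 3! × 1! × 1!) = 30240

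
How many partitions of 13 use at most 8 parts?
By conjugation, equals partitions of 13 into parts ≤ 8. Let r_j(i) = number of partitions of i into parts ≤ j, for i = 0..13. r_1(i) = 1 for all i; r_j(i) = r_{j-1}(i) + r_j(i-j). Rows j = 2..8: ≤2: 1 1 2 2 3 3 4 4 5 5 6 6 7 7; ≤3: 1 1 2 3 4 5 7 8 10 12 14 16 19 21; ≤4: 1 1 2 3 5 6 9 11 15 18 23 27 34 39; ≤5: 1 1 2 3 5 7 10 13 18 23 30 37 47 57; ≤6: 1 1 2 3 5 7 11 14 20 26 35 44 58 71; ≤7: 1 1 2 3 5 7 11 15 21 28 38 49 65 82; ≤8: 1 1 2 3 5 7 11 15 22 29 40 52 70 89. r_8(13) = 89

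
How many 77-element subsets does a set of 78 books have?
C(78,77) = 78!/(77!×1!) = 78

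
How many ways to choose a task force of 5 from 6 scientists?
C(6,5) = 6!/(5!×1!) = 6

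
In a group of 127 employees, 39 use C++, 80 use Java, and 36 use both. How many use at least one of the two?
|A∪B| = |A| + |B| - |A∩B| = 39 + 80 - 36 = 83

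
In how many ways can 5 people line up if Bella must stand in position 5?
Fix one position: (5-1)! = 24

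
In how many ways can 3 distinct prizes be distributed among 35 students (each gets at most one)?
P(35,3) = 35!/(35-3)! = 39270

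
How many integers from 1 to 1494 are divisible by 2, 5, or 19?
⌊1494/2⌋+⌊1494/5⌋+⌊1494/19⌋ - ⌊1494/10⌋-⌊1494/38⌋-⌊1494/95⌋ + ⌊1494/190⌋ = 747+298+78 - 149-39-15 + 7 = 927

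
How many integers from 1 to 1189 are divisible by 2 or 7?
⌊1189/2⌋ + ⌊1189/7⌋ - ⌊1189/14⌋ = 594 + 169 - 84 = 679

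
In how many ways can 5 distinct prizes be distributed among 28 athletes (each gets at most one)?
P(28,5) = 28!/(28-5)! = 11793600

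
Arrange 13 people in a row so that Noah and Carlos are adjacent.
Treat as block: (13-1)! × 2! = 479001600 × 2 = 958003200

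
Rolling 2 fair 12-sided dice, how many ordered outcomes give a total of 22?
Coefficient of x^22 in (x + x² + ... + x^12)^2. By inclusion-exclusion on dice exceeding 12: Σ_j (-1)^j C(2,j)·C(22-1-12j, 1) = C(2,0)·C(21,1) - C(2,1)·C(9,1) = 1·21 - 2·9 = 3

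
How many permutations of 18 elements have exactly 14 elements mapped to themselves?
Choose the 14 fixed points C(18,14) = 3060, derange the rest: !4 = Σ_{j=0}^{4} (-1)^j·4!/j! = 24 - 24 + 12 - 4 + 1 = 9. Product = 3060 × 9 = 27540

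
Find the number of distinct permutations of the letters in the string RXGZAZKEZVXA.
12! / (1! × 1! × 1! × 1! × 1! × 2! × 3! × 2!) = 19958400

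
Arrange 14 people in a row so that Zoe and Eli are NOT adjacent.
Total - adjacent = 14! - (14-1)!×2 = 87178291200 - 12454041600 = 74724249600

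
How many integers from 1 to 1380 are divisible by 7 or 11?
⌊1380/7⌋ + ⌊1380/11⌋ - ⌊1380/77⌋ = 197 + 125 - 17 = 305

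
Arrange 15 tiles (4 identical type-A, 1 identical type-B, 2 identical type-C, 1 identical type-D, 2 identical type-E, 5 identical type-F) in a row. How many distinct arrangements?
15! / (4! × 1! × 2! × 1! × 2! × 5!) = 113513400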